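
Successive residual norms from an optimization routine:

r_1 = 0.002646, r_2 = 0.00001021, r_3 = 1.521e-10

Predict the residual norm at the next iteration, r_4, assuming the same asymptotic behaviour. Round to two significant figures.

First estimate the order: p ≈ ln(r_3/r_2) / ln(r_2/r_1) = ln(1.521e-10/0.00001021)/ln(0.00001021/0.002646) = ln(1.48972e-05)/ln(0.00385865) ≈ 1.9999.
Then r_4 ≈ r_3·(r_3/r_2)^p = 1.521e-10·(1.48972e-05)^1.9999 = 1.521e-10·2.22173e-10 ≈ 3.379e-20.

3.4e-20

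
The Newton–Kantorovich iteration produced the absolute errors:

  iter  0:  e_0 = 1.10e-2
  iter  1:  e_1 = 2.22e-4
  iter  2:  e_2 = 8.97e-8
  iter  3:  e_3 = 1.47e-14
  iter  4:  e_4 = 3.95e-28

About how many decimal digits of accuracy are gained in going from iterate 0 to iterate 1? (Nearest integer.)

2

Digits gained ≈ log₁₀(e_0/e_1) = log₁₀(1.10e-2/2.22e-4) = log₁₀(49.5495) ≈ 1.695.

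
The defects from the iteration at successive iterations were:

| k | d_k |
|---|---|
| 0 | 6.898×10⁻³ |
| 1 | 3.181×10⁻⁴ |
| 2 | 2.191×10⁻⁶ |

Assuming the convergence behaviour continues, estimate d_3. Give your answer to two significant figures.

First estimate the order: p ≈ ln(d_2/d_1) / ln(d_1/d_0) = ln(2.191×10⁻⁶/3.181×10⁻⁴)/ln(3.181×10⁻⁴/6.898×10⁻³) = ln(0.00688777)/ln(0.0461148) ≈ 1.6180.
Then d_3 ≈ d_2·(d_2/d_1)^p = 2.191×10⁻⁶·(0.00688777)^1.6180 = 2.191×10⁻⁶·0.000317696 ≈ 6.961e-10.

7.0e-10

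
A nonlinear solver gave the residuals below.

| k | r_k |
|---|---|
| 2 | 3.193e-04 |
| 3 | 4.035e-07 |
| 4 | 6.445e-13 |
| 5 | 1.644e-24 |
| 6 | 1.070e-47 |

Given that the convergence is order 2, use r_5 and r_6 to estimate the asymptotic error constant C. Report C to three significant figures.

C ≈ r_6 / r_5^2
  = 1.070e-47 / (1.644e-24)^2
  = 1.070e-47 / 2.70274e-48 ≈ 3.959

3.96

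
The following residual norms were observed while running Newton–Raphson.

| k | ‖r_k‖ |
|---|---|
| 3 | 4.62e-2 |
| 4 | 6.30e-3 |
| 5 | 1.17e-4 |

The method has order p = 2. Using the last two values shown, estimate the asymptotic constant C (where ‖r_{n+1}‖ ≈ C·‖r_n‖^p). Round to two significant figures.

C ≈ ‖r_5‖ / ‖r_4‖^2
  = 1.17e-4 / (6.30e-3)^2
  = 1.17e-4 / 3.969e-05 ≈ 2.9478

2.9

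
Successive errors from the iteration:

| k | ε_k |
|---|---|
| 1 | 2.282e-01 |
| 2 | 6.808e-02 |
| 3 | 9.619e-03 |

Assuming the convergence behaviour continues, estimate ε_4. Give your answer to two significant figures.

4.1e-4

First estimate the order: p ≈ ln(ε_3/ε_2) / ln(ε_2/ε_1) = ln(9.619e-03/6.808e-02)/ln(6.808e-02/2.282e-01) = ln(0.14129)/ln(0.298335) ≈ 1.6179.
Then ε_4 ≈ ε_3·(ε_3/ε_2)^p = 9.619e-03·(0.14129)^1.6179 = 9.619e-03·0.0421663 ≈ 0.0004056.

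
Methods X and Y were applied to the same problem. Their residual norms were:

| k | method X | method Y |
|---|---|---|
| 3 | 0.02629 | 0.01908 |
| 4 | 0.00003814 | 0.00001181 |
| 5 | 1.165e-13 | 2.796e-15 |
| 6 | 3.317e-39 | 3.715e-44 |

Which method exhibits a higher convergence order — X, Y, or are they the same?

same

Method X: p ≈ ln(3.317e-39/1.165e-13)/ln(1.165e-13/0.00003814) ≈ 3.00.
Method Y: p ≈ ln(3.715e-44/2.796e-15)/ln(2.796e-15/0.00001181) ≈ 3.00.
Both orders ≈ 3.0 — effectively the same.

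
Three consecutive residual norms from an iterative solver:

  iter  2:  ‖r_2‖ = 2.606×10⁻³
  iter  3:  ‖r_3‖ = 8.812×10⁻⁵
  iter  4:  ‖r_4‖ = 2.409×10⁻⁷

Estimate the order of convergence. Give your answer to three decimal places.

1.743

p ≈ ln(‖r_4‖/‖r_3‖) / ln(‖r_3‖/‖r_2‖)
  = ln(2.409×10⁻⁷/8.812×10⁻⁵) / ln(8.812×10⁻⁵/2.606×10⁻³)
  = ln(0.00273377) / ln(0.0338143)
  = -5.902074 / -3.386871 ≈ 1.742633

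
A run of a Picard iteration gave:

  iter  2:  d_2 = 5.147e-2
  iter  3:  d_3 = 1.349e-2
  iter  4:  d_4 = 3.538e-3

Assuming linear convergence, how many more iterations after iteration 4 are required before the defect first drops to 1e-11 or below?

Rate ρ ≈ d_4/d_3 = 3.538e-3/1.349e-2 = 0.2623.
After j more steps, d_{4+j} ≈ 3.538e-3·ρ^j; need ρ^j ≤ 1e-11/3.538e-3 = 2.82646e-09.
j ≥ ln(2.82646e-09)/ln(0.2623) = -19.6842/-1.33827 = 14.709.
So 15 more iterations are needed.

15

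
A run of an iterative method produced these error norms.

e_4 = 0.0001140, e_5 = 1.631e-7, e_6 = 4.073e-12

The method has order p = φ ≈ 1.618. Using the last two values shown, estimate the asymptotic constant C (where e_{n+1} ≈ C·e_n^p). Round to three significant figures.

C ≈ e_6 / e_5^1.618
  = 4.073e-12 / (1.631e-7)^1.618
  = 4.073e-12 / 1.04172e-11 ≈ 0.39099

0.391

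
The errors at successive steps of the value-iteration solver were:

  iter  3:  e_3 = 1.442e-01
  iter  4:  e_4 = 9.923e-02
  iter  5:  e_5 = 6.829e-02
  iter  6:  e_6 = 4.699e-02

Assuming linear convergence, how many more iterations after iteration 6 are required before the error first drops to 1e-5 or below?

23

Rate ρ ≈ e_6/e_5 = 4.699e-02/6.829e-02 = 0.6881.
After j more steps, e_{6+j} ≈ 4.699e-02·ρ^j; need ρ^j ≤ 1e-5/4.699e-02 = 0.000212811.
j ≥ ln(0.000212811)/ln(0.6881) = -8.4551/-0.37382 = 22.618.
So 23 more iterations are needed.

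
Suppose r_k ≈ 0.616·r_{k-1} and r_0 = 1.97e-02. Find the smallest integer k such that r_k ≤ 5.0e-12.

46

After k steps, r_k ≈ 1.97e-02·0.616^k.
Need 0.616^k ≤ 5.0e-12/1.97e-02 = 2.53807e-10.
k ≥ ln(2.53807e-10)/ln(0.616) = -22.0944/-0.48451 = 45.602.
Smallest integer k = 46.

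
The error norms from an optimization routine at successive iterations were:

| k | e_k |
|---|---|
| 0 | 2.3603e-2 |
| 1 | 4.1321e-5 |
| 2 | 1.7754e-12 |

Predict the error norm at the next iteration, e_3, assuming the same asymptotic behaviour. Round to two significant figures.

3.7e-32

First estimate the order: p ≈ ln(e_2/e_1) / ln(e_1/e_0) = ln(1.7754e-12/4.1321e-5)/ln(4.1321e-5/2.3603e-2) = ln(4.2966e-08)/ln(0.00175067) ≈ 2.6723.
Then e_3 ≈ e_2·(e_2/e_1)^p = 1.7754e-12·(4.2966e-08)^2.6723 = 1.7754e-12·2.05826e-20 ≈ 3.654e-32.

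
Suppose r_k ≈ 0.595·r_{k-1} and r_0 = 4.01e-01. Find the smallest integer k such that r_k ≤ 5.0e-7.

After k steps, r_k ≈ 4.01e-01·0.595^k.
Need 0.595^k ≤ 5.0e-7/4.01e-01 = 1.24688e-06.
k ≥ ln(1.24688e-06)/ln(0.595) = -13.5949/-0.51919 = 26.185.
Smallest integer k = 27.

27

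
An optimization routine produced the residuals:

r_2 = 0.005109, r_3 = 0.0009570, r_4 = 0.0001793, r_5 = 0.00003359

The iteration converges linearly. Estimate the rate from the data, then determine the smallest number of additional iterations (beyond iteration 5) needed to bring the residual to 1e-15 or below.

15

Rate ρ ≈ r_5/r_4 = 0.00003359/0.0001793 = 0.1873.
After j more steps, r_{5+j} ≈ 0.00003359·ρ^j; need ρ^j ≤ 1e-15/0.00003359 = 2.97708e-11.
j ≥ ln(2.97708e-11)/ln(0.1873) = -24.2375/-1.67504 = 14.470.
So 15 more iterations are needed.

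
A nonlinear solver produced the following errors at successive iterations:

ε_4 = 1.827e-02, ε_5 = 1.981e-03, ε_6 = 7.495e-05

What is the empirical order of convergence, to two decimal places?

p ≈ ln(ε_6/ε_5) / ln(ε_5/ε_4)
  = ln(7.495e-05/1.981e-03) / ln(1.981e-03/1.827e-02)
  = ln(0.0378344) / ln(0.108429)
  = -3.27454 / -2.22166 ≈ 1.47392

1.47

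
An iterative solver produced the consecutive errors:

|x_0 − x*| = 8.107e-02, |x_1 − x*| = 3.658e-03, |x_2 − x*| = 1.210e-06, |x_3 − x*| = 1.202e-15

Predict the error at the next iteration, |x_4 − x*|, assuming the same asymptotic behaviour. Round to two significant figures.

6.2e-39

First estimate the order: p ≈ ln(|x_3 − x*|/|x_2 − x*|) / ln(|x_2 − x*|/|x_1 − x*|) = ln(1.202e-15/1.210e-06)/ln(1.210e-06/3.658e-03) = ln(9.93388e-10)/ln(0.000330782) ≈ 2.5867.
Then |x_4 − x*| ≈ |x_3 − x*|·(|x_3 − x*|/|x_2 − x*|)^p = 1.202e-15·(9.93388e-10)^2.5867 = 1.202e-15·5.15522e-24 ≈ 6.197e-39.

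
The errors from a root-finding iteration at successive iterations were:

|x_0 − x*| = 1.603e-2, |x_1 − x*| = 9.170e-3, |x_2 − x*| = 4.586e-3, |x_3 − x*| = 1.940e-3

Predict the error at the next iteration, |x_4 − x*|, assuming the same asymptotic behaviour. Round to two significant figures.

6.7e-4

First estimate the order: p ≈ ln(|x_3 − x*|/|x_2 − x*|) / ln(|x_2 − x*|/|x_1 − x*|) = ln(1.940e-3/4.586e-3)/ln(4.586e-3/9.170e-3) = ln(0.423027)/ln(0.500109) ≈ 1.2416.
Then |x_4 − x*| ≈ |x_3 − x*|·(|x_3 − x*|/|x_2 − x*|)^p = 1.940e-3·(0.423027)^1.2416 = 1.940e-3·0.343636 ≈ 0.0006667.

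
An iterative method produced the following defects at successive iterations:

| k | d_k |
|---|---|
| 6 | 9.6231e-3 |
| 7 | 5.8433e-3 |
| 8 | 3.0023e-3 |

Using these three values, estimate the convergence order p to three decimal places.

p ≈ ln(d_8/d_7) / ln(d_7/d_6)
  = ln(3.0023e-3/5.8433e-3) / ln(5.8433e-3/9.6231e-3)
  = ln(0.513802) / ln(0.607216)
  = -0.665917 / -0.498871 ≈ 1.334848

1.335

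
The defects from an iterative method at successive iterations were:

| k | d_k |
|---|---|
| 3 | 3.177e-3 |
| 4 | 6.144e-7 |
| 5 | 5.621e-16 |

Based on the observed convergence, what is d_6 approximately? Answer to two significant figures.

First estimate the order: p ≈ ln(d_5/d_4) / ln(d_4/d_3) = ln(5.621e-16/6.144e-7)/ln(6.144e-7/3.177e-3) = ln(9.14876e-10)/ln(0.00019339) ≈ 2.4340.
Then d_6 ≈ d_5·(d_5/d_4)^p = 5.621e-16·(9.14876e-10)^2.4340 = 5.621e-16·9.99898e-23 ≈ 5.62e-38.

5.6e-38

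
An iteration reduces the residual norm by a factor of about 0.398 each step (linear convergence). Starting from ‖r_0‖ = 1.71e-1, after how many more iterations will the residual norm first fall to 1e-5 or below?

11

After k steps, ‖r_k‖ ≈ 1.71e-1·0.398^k.
Need 0.398^k ≤ 1e-5/1.71e-1 = 5.84795e-05.
k ≥ ln(5.84795e-05)/ln(0.398) = -9.7468/-0.92130 = 10.579.
Smallest integer k = 11.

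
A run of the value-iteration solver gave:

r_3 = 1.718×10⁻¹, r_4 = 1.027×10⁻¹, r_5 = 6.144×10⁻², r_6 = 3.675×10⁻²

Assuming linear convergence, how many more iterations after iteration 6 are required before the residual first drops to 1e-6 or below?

Rate ρ ≈ r_6/r_5 = 3.675×10⁻²/6.144×10⁻² = 0.5981.
After j more steps, r_{6+j} ≈ 3.675×10⁻²·ρ^j; need ρ^j ≤ 1e-6/3.675×10⁻² = 2.72109e-05.
j ≥ ln(2.72109e-05)/ln(0.5981) = -10.5119/-0.51400 = 20.451.
So 21 more iterations are needed.

21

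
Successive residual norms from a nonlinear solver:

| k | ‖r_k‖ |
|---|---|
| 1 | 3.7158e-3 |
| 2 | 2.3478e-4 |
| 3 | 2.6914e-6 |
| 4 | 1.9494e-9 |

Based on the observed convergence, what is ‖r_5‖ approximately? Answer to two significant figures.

1.6e-14

First estimate the order: p ≈ ln(‖r_4‖/‖r_3‖) / ln(‖r_3‖/‖r_2‖) = ln(1.9494e-9/2.6914e-6)/ln(2.6914e-6/2.3478e-4) = ln(0.000724307)/ln(0.0114635) ≈ 1.6180.
Then ‖r_5‖ ≈ ‖r_4‖·(‖r_4‖/‖r_3‖)^p = 1.9494e-9·(0.000724307)^1.6180 = 1.9494e-9·8.30529e-06 ≈ 1.619e-14.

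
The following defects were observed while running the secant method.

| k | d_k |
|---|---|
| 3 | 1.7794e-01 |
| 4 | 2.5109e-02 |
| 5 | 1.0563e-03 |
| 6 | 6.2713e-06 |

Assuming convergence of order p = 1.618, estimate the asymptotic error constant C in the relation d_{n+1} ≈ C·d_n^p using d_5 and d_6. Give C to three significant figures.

C ≈ d_6 / d_5^1.618
  = 6.2713e-06 / (1.0563e-03)^1.618
  = 6.2713e-06 / 1.52928e-05 ≈ 0.41008

0.410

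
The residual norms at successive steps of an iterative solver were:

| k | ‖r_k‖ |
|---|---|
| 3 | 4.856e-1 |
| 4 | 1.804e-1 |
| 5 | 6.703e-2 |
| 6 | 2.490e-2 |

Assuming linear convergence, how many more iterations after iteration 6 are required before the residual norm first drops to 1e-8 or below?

Rate ρ ≈ ‖r_6‖/‖r_5‖ = 2.490e-2/6.703e-2 = 0.3715.
After j more steps, ‖r_{6+j}‖ ≈ 2.490e-2·ρ^j; need ρ^j ≤ 1e-8/2.490e-2 = 4.01606e-07.
j ≥ ln(4.01606e-07)/ln(0.3715) = -14.7278/-0.99021 = 14.873.
So 15 more iterations are needed.

15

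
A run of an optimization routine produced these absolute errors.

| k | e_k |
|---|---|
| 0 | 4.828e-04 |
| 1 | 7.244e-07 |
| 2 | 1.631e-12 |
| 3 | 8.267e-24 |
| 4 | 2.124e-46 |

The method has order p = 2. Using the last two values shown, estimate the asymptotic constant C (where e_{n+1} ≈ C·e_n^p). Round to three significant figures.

C ≈ e_4 / e_3^2
  = 2.124e-46 / (8.267e-24)^2
  = 2.124e-46 / 6.83433e-47 ≈ 3.1078

3.11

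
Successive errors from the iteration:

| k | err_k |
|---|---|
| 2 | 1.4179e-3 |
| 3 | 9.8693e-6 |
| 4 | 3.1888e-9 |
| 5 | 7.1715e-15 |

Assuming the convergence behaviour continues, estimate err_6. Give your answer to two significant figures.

5.2e-24

First estimate the order: p ≈ ln(err_5/err_4) / ln(err_4/err_3) = ln(7.1715e-15/3.1888e-9)/ln(3.1888e-9/9.8693e-6) = ln(2.24897e-06)/ln(0.000323103) ≈ 1.6180.
Then err_6 ≈ err_5·(err_5/err_4)^p = 7.1715e-15·(2.24897e-06)^1.6180 = 7.1715e-15·7.26958e-10 ≈ 5.213e-24.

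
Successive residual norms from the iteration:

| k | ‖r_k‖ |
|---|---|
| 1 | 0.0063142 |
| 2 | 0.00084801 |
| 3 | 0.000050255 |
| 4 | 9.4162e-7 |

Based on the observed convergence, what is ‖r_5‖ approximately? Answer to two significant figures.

First estimate the order: p ≈ ln(‖r_4‖/‖r_3‖) / ln(‖r_3‖/‖r_2‖) = ln(9.4162e-7/0.000050255)/ln(0.000050255/0.00084801) = ln(0.0187368)/ln(0.0592623) ≈ 1.4075.
Then ‖r_5‖ ≈ ‖r_4‖·(‖r_4‖/‖r_3‖)^p = 9.4162e-7·(0.0187368)^1.4075 = 9.4162e-7·0.00370526 ≈ 3.489e-09.

3.5e-9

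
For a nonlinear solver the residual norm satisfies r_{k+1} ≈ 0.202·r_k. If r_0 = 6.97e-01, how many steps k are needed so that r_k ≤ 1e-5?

After k steps, r_k ≈ 6.97e-01·0.202^k.
Need 0.202^k ≤ 1e-5/6.97e-01 = 1.43472e-05.
k ≥ ln(1.43472e-05)/ln(0.202) = -11.1520/-1.59949 = 6.972.
Smallest integer k = 7.

7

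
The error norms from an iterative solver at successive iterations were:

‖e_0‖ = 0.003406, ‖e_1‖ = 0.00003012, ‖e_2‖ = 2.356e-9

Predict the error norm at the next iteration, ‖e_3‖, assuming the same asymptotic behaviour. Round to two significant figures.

1.4e-17

First estimate the order: p ≈ ln(‖e_2‖/‖e_1‖) / ln(‖e_1‖/‖e_0‖) = ln(2.356e-9/0.00003012)/ln(0.00003012/0.003406) = ln(7.82205e-05)/ln(0.00884322) ≈ 2.0000.
Then ‖e_3‖ ≈ ‖e_2‖·(‖e_2‖/‖e_1‖)^p = 2.356e-9·(7.82205e-05)^2.0000 = 2.356e-9·6.11845e-09 ≈ 1.442e-17.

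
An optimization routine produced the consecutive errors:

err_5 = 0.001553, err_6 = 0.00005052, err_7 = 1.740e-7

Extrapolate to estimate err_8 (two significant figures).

First estimate the order: p ≈ ln(err_7/err_6) / ln(err_6/err_5) = ln(1.740e-7/0.00005052)/ln(0.00005052/0.001553) = ln(0.00344418)/ln(0.0325306) ≈ 1.6555.
Then err_8 ≈ err_7·(err_7/err_6)^p = 1.740e-7·(0.00344418)^1.6555 = 1.740e-7·8.36846e-05 ≈ 1.456e-11.

1.5e-11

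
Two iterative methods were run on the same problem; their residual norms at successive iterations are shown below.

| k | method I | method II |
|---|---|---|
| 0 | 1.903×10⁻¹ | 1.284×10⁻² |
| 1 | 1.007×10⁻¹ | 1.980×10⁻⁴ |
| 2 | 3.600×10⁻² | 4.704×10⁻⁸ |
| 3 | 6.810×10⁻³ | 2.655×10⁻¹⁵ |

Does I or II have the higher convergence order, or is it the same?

II

Method I: p ≈ ln(6.810×10⁻³/3.600×10⁻²)/ln(3.600×10⁻²/1.007×10⁻¹) ≈ 1.62.
Method II: p ≈ ln(2.655×10⁻¹⁵/4.704×10⁻⁸)/ln(4.704×10⁻⁸/1.980×10⁻⁴) ≈ 2.00.
Method II has the higher order (≈2.0 vs ≈1.6).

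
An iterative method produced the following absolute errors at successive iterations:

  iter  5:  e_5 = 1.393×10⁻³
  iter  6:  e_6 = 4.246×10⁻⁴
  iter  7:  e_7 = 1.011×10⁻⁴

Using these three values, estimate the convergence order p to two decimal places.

p ≈ ln(e_7/e_6) / ln(e_6/e_5)
  = ln(1.011×10⁻⁴/4.246×10⁻⁴) / ln(4.246×10⁻⁴/1.393×10⁻³)
  = ln(0.238106) / ln(0.30481)
  = -1.43504 / -1.18807 ≈ 1.20787

1.21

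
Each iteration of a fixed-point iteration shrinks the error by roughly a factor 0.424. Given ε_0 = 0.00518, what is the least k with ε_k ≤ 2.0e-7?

After k steps, ε_k ≈ 0.00518·0.424^k.
Need 0.424^k ≤ 2.0e-7/0.00518 = 3.861e-05.
k ≥ ln(3.861e-05)/ln(0.424) = -10.1620/-0.85802 = 11.844.
Smallest integer k = 12.

12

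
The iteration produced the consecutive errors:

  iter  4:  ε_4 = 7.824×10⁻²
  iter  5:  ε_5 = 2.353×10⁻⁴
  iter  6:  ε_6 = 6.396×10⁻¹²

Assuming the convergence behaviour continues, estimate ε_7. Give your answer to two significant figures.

First estimate the order: p ≈ ln(ε_6/ε_5) / ln(ε_5/ε_4) = ln(6.396×10⁻¹²/2.353×10⁻⁴)/ln(2.353×10⁻⁴/7.824×10⁻²) = ln(2.71823e-08)/ln(0.00300741) ≈ 3.0001.
Then ε_7 ≈ ε_6·(ε_6/ε_5)^p = 6.396×10⁻¹²·(2.71823e-08)^3.0001 = 6.396×10⁻¹²·2.00494e-23 ≈ 1.282e-34.

1.3e-34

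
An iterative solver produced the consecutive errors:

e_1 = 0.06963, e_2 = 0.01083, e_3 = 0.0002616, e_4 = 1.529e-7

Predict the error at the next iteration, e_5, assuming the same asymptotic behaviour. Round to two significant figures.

5.2e-14

First estimate the order: p ≈ ln(e_4/e_3) / ln(e_3/e_2) = ln(1.529e-7/0.0002616)/ln(0.0002616/0.01083) = ln(0.00058448)/ln(0.0241551) ≈ 1.9995.
Then e_5 ≈ e_4·(e_4/e_3)^p = 1.529e-7·(0.00058448)^1.9995 = 1.529e-7·3.42891e-07 ≈ 5.243e-14.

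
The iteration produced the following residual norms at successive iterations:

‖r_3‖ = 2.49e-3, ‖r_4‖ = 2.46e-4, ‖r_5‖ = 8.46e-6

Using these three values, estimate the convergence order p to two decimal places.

p ≈ ln(‖r_5‖/‖r_4‖) / ln(‖r_4‖/‖r_3‖)
  = ln(8.46e-6/2.46e-4) / ln(2.46e-4/2.49e-3)
  = ln(0.0343902) / ln(0.0987952)
  = -3.36998 / -2.31471 ≈ 1.45590

1.46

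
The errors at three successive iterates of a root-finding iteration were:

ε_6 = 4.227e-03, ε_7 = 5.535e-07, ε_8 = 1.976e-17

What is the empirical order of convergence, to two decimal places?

2.69

p ≈ ln(ε_8/ε_7) / ln(ε_7/ε_6)
  = ln(1.976e-17/5.535e-07) / ln(5.535e-07/4.227e-03)
  = ln(3.57001e-11) / ln(0.000130944)
  = -24.05587 / -8.94074 ≈ 2.69059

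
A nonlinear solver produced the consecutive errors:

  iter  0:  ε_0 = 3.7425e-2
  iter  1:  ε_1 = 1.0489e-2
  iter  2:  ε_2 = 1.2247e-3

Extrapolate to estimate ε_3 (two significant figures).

3.3e-5

First estimate the order: p ≈ ln(ε_2/ε_1) / ln(ε_1/ε_0) = ln(1.2247e-3/1.0489e-2)/ln(1.0489e-2/3.7425e-2) = ln(0.11676)/ln(0.280267) ≈ 1.6884.
Then ε_3 ≈ ε_2·(ε_2/ε_1)^p = 1.2247e-3·(0.11676)^1.6884 = 1.2247e-3·0.0266207 ≈ 3.26e-05.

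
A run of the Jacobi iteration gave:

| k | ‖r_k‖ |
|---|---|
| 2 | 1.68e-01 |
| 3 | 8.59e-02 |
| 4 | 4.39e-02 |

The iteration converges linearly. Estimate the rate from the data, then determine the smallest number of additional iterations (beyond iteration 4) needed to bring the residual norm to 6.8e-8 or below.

20

Rate ρ ≈ ‖r_4‖/‖r_3‖ = 4.39e-02/8.59e-02 = 0.5111.
After j more steps, ‖r_{4+j}‖ ≈ 4.39e-02·ρ^j; need ρ^j ≤ 6.8e-8/4.39e-02 = 1.54897e-06.
j ≥ ln(1.54897e-06)/ln(0.5111) = -13.3779/-0.67119 = 19.932.
So 20 more iterations are needed.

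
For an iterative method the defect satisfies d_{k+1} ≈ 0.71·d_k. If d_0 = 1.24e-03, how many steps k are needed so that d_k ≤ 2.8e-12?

59

After k steps, d_k ≈ 1.24e-03·0.71^k.
Need 0.71^k ≤ 2.8e-12/1.24e-03 = 2.25806e-09.
k ≥ ln(2.25806e-09)/ln(0.71) = -19.9088/-0.34249 = 58.130.
Smallest integer k = 59.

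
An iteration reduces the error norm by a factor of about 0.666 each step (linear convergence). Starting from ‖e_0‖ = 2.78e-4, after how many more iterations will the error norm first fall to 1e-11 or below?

43

After k steps, ‖e_k‖ ≈ 2.78e-4·0.666^k.
Need 0.666^k ≤ 1e-11/2.78e-4 = 3.59712e-08.
k ≥ ln(3.59712e-08)/ln(0.666) = -17.1405/-0.40647 = 42.169.
Smallest integer k = 43.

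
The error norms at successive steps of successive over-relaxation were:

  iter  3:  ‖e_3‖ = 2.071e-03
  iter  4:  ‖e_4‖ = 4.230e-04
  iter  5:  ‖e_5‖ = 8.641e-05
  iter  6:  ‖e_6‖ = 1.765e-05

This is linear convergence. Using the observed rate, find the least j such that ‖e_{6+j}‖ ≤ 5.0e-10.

7

Rate ρ ≈ ‖e_6‖/‖e_5‖ = 1.765e-05/8.641e-05 = 0.2043.
After j more steps, ‖e_{6+j}‖ ≈ 1.765e-05·ρ^j; need ρ^j ≤ 5.0e-10/1.765e-05 = 2.83286e-05.
j ≥ ln(2.83286e-05)/ln(0.2043) = -10.4716/-1.58817 = 6.594.
So 7 more iterations are needed.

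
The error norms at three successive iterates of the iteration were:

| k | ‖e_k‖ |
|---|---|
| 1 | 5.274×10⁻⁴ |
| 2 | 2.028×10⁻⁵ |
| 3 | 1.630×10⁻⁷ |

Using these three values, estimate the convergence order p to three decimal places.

p ≈ ln(‖e_3‖/‖e_2‖) / ln(‖e_2‖/‖e_1‖)
  = ln(1.630×10⁻⁷/2.028×10⁻⁵) / ln(2.028×10⁻⁵/5.274×10⁻⁴)
  = ln(0.00803748) / ln(0.0384528)
  = -4.823640 / -3.258324 ≈ 1.480405

1.480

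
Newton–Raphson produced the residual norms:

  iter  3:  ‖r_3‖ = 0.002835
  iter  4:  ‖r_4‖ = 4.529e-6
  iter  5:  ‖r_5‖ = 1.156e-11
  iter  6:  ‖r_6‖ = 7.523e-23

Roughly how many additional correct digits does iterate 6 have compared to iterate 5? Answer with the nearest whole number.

11

Digits gained ≈ log₁₀(‖r_5‖/‖r_6‖) = log₁₀(1.156e-11/7.523e-23) = log₁₀(1.53662e+11) ≈ 11.187.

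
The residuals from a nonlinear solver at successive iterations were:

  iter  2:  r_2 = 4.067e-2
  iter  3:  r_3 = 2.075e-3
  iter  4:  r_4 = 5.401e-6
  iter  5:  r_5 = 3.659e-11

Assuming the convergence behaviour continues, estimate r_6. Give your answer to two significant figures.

First estimate the order: p ≈ ln(r_5/r_4) / ln(r_4/r_3) = ln(3.659e-11/5.401e-6)/ln(5.401e-6/2.075e-3) = ln(6.77467e-06)/ln(0.00260289) ≈ 2.0000.
Then r_6 ≈ r_5·(r_5/r_4)^p = 3.659e-11·(6.77467e-06)^2.0000 = 3.659e-11·4.58962e-11 ≈ 1.679e-21.

1.7e-21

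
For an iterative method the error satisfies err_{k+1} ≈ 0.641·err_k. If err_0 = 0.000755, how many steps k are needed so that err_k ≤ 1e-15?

After k steps, err_k ≈ 0.000755·0.641^k.
Need 0.641^k ≤ 1e-15/0.000755 = 1.3245e-12.
k ≥ ln(1.3245e-12)/ln(0.641) = -27.3500/-0.44473 = 61.498.
Smallest integer k = 62.

62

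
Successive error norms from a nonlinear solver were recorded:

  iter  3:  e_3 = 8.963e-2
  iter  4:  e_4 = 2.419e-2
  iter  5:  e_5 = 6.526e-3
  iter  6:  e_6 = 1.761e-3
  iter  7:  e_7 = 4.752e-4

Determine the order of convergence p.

1

Consecutive ratios: e_7/e_6 = 4.752e-4/1.761e-3 = 0.269847, e_6/e_5 = 1.761e-3/6.526e-3 = 0.269844.
p ≈ ln(0.269847)/ln(0.269844) = -1.3099/-1.3099 ≈ 1.00.
So the convergence is linear (order 1).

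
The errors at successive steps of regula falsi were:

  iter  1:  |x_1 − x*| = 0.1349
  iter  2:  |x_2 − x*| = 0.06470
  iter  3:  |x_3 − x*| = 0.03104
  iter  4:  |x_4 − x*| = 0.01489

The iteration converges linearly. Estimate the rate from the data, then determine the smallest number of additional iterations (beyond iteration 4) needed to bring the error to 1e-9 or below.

Rate ρ ≈ |x_4 − x*|/|x_3 − x*| = 0.01489/0.03104 = 0.4797.
After j more steps, |x_{4+j} − x*| ≈ 0.01489·ρ^j; need ρ^j ≤ 1e-9/0.01489 = 6.71592e-08.
j ≥ ln(6.71592e-08)/ln(0.4797) = -16.5162/-0.73459 = 22.484.
So 23 more iterations are needed.

23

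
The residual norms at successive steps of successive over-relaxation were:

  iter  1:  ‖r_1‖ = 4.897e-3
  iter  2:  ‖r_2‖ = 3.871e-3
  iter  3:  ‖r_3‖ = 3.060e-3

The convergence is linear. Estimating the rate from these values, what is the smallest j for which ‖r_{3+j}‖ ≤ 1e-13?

103

Rate ρ ≈ ‖r_3‖/‖r_2‖ = 3.060e-3/3.871e-3 = 0.7905.
After j more steps, ‖r_{3+j}‖ ≈ 3.060e-3·ρ^j; need ρ^j ≤ 1e-13/3.060e-3 = 3.26797e-11.
j ≥ ln(3.26797e-11)/ln(0.7905) = -24.1443/-0.23509 = 102.702.
So 103 more iterations are needed.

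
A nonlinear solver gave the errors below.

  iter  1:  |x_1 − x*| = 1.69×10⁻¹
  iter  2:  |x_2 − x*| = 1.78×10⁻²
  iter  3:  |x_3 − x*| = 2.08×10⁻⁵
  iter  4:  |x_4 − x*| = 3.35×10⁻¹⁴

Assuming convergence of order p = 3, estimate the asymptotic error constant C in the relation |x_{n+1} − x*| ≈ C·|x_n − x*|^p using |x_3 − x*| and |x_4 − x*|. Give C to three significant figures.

C ≈ |x_4 − x*| / |x_3 − x*|^3
  = 3.35×10⁻¹⁴ / (2.08×10⁻⁵)^3
  = 3.35×10⁻¹⁴ / 8.99891e-15 ≈ 3.7227

3.72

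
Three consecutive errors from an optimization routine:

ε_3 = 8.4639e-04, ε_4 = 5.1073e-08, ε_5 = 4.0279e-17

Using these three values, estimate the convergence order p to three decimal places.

p ≈ ln(ε_5/ε_4) / ln(ε_4/ε_3)
  = ln(4.0279e-17/5.1073e-08) / ln(5.1073e-08/8.4639e-04)
  = ln(7.88655e-10) / ln(6.03422e-05)
  = -20.960692 / -9.715479 ≈ 2.157453

2.157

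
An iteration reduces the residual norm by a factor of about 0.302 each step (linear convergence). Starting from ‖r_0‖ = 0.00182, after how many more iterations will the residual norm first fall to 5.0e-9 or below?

11

After k steps, ‖r_k‖ ≈ 0.00182·0.302^k.
Need 0.302^k ≤ 5.0e-9/0.00182 = 2.74725e-06.
k ≥ ln(2.74725e-06)/ln(0.302) = -12.8049/-1.19733 = 10.695.
Smallest integer k = 11.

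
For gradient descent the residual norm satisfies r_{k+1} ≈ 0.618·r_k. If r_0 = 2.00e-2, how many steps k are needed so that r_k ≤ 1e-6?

After k steps, r_k ≈ 2.00e-2·0.618^k.
Need 0.618^k ≤ 1e-6/2.00e-2 = 5e-05.
k ≥ ln(5e-05)/ln(0.618) = -9.9035/-0.48127 = 20.578.
Smallest integer k = 21.

21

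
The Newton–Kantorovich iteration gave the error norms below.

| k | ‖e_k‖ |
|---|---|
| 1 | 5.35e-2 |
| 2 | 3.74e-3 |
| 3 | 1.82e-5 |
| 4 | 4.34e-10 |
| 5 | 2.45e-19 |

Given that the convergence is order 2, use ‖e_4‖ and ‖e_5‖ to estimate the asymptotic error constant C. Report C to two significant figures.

C ≈ ‖e_5‖ / ‖e_4‖^2
  = 2.45e-19 / (4.34e-10)^2
  = 2.45e-19 / 1.88356e-19 ≈ 1.3007

1.3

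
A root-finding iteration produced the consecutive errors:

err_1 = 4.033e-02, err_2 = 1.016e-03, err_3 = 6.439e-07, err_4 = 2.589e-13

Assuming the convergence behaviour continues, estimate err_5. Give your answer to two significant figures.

4.2e-26

First estimate the order: p ≈ ln(err_4/err_3) / ln(err_3/err_2) = ln(2.589e-13/6.439e-07)/ln(6.439e-07/1.016e-03) = ln(4.02081e-07)/ln(0.00063376) ≈ 1.9999.
Then err_5 ≈ err_4·(err_4/err_3)^p = 2.589e-13·(4.02081e-07)^1.9999 = 2.589e-13·1.61907e-13 ≈ 4.192e-26.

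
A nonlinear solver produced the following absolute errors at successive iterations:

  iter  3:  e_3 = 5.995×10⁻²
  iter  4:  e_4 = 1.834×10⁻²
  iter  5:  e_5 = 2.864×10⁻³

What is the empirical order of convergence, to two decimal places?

p ≈ ln(e_5/e_4) / ln(e_4/e_3)
  = ln(2.864×10⁻³/1.834×10⁻²) / ln(1.834×10⁻²/5.995×10⁻²)
  = ln(0.156161) / ln(0.305922)
  = -1.85687 / -1.18443 ≈ 1.56773

1.57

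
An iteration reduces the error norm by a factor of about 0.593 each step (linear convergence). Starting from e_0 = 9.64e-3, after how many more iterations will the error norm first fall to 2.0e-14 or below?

52

After k steps, e_k ≈ 9.64e-3·0.593^k.
Need 0.593^k ≤ 2.0e-14/9.64e-3 = 2.07469e-12.
k ≥ ln(2.07469e-12)/ln(0.593) = -26.9012/-0.52256 = 51.480.
Smallest integer k = 52.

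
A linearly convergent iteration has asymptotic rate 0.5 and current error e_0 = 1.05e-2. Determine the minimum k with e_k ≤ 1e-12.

After k steps, e_k ≈ 1.05e-2·0.5^k.
Need 0.5^k ≤ 1e-12/1.05e-2 = 9.52381e-11.
k ≥ ln(9.52381e-11)/ln(0.5) = -23.0746/-0.69315 = 33.289.
Smallest integer k = 34.

34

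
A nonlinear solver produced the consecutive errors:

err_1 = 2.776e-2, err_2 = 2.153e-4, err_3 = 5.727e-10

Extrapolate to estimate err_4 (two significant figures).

First estimate the order: p ≈ ln(err_3/err_2) / ln(err_2/err_1) = ln(5.727e-10/2.153e-4)/ln(2.153e-4/2.776e-2) = ln(2.66001e-06)/ln(0.00775576) ≈ 2.6418.
Then err_4 ≈ err_3·(err_3/err_2)^p = 5.727e-10·(2.66001e-06)^2.6418 = 5.727e-10·1.8692e-15 ≈ 1.07e-24.

1.1e-24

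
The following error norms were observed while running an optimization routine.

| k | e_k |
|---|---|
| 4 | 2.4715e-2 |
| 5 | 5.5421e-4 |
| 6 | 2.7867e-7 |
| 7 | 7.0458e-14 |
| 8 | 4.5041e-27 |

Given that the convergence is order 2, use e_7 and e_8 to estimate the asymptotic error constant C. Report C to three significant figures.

C ≈ e_8 / e_7^2
  = 4.5041e-27 / (7.0458e-14)^2
  = 4.5041e-27 / 4.96433e-27 ≈ 0.90729

0.907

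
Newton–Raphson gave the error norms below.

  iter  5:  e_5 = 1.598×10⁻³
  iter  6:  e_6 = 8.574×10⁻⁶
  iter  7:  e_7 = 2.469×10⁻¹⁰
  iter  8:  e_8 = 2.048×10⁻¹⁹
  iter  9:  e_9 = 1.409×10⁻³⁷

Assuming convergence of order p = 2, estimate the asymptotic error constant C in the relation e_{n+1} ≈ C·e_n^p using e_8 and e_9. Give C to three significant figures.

C ≈ e_9 / e_8^2
  = 1.409×10⁻³⁷ / (2.048×10⁻¹⁹)^2
  = 1.409×10⁻³⁷ / 4.1943e-38 ≈ 3.3593

3.36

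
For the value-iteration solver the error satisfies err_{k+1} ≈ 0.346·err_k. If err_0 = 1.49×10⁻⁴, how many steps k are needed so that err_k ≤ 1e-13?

20

After k steps, err_k ≈ 1.49×10⁻⁴·0.346^k.
Need 0.346^k ≤ 1e-13/1.49×10⁻⁴ = 6.71141e-10.
k ≥ ln(6.71141e-10)/ln(0.346) = -21.1220/-1.06132 = 19.902.
Smallest integer k = 20.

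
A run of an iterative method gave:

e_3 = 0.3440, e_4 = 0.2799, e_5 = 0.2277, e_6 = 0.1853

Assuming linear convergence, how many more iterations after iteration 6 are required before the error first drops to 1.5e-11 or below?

Rate ρ ≈ e_6/e_5 = 0.1853/0.2277 = 0.8138.
After j more steps, e_{6+j} ≈ 0.1853·ρ^j; need ρ^j ≤ 1.5e-11/0.1853 = 8.09498e-11.
j ≥ ln(8.09498e-11)/ln(0.8138) = -23.2372/-0.20604 = 112.780.
So 113 more iterations are needed.

113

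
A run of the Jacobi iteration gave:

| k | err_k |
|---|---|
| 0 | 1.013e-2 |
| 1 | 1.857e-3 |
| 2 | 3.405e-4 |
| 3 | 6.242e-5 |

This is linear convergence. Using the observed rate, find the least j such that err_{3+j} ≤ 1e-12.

11

Rate ρ ≈ err_3/err_2 = 6.242e-5/3.405e-4 = 0.1833.
After j more steps, err_{3+j} ≈ 6.242e-5·ρ^j; need ρ^j ≤ 1e-12/6.242e-5 = 1.60205e-08.
j ≥ ln(1.60205e-08)/ln(0.1833) = -17.9494/-1.69663 = 10.579.
So 11 more iterations are needed.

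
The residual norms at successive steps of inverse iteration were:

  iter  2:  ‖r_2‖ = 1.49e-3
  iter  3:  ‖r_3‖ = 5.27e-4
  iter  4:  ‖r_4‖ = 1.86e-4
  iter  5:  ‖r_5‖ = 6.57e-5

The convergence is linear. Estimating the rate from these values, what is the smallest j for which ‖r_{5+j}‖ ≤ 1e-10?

Rate ρ ≈ ‖r_5‖/‖r_4‖ = 6.57e-5/1.86e-4 = 0.3532.
After j more steps, ‖r_{5+j}‖ ≈ 6.57e-5·ρ^j; need ρ^j ≤ 1e-10/6.57e-5 = 1.52207e-06.
j ≥ ln(1.52207e-06)/ln(0.3532) = -13.3954/-1.04072 = 12.871.
So 13 more iterations are needed.

13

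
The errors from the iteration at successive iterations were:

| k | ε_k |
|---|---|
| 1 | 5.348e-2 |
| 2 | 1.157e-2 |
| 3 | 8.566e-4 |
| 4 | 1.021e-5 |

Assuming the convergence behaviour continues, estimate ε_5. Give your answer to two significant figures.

First estimate the order: p ≈ ln(ε_4/ε_3) / ln(ε_3/ε_2) = ln(1.021e-5/8.566e-4)/ln(8.566e-4/1.157e-2) = ln(0.0119192)/ln(0.0740363) ≈ 1.7016.
Then ε_5 ≈ ε_4·(ε_4/ε_3)^p = 1.021e-5·(0.0119192)^1.7016 = 1.021e-5·0.000532773 ≈ 5.44e-09.

5.4e-9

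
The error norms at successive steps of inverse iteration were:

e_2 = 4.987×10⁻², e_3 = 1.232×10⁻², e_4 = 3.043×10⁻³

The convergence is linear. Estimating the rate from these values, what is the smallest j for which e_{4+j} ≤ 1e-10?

13

Rate ρ ≈ e_4/e_3 = 3.043×10⁻³/1.232×10⁻² = 0.2470.
After j more steps, e_{4+j} ≈ 3.043×10⁻³·ρ^j; need ρ^j ≤ 1e-10/3.043×10⁻³ = 3.28623e-08.
j ≥ ln(3.28623e-08)/ln(0.2470) = -17.2309/-1.39837 = 12.322.
So 13 more iterations are needed.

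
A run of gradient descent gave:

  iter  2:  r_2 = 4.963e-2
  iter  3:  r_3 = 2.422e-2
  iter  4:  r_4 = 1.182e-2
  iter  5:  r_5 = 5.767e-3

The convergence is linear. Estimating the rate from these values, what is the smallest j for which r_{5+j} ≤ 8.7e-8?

16

Rate ρ ≈ r_5/r_4 = 5.767e-3/1.182e-2 = 0.4879.
After j more steps, r_{5+j} ≈ 5.767e-3·ρ^j; need ρ^j ≤ 8.7e-8/5.767e-3 = 1.50858e-05.
j ≥ ln(1.50858e-05)/ln(0.4879) = -11.1018/-0.71764 = 15.470.
So 16 more iterations are needed.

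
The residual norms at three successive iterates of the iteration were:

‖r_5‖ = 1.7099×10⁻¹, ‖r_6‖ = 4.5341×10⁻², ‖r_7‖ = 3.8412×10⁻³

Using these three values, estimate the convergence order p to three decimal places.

1.860

p ≈ ln(‖r_7‖/‖r_6‖) / ln(‖r_6‖/‖r_5‖)
  = ln(3.8412×10⁻³/4.5341×10⁻²) / ln(4.5341×10⁻²/1.7099×10⁻¹)
  = ln(0.084718) / ln(0.265168)
  = -2.468427 / -1.327392 ≈ 1.859607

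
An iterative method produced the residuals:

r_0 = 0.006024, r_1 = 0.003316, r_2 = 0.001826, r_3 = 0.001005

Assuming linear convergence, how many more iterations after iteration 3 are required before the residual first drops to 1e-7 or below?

16

Rate ρ ≈ r_3/r_2 = 0.001005/0.001826 = 0.5504.
After j more steps, r_{3+j} ≈ 0.001005·ρ^j; need ρ^j ≤ 1e-7/0.001005 = 9.95025e-05.
j ≥ ln(9.95025e-05)/ln(0.5504) = -9.2153/-0.59711 = 15.433.
So 16 more iterations are needed.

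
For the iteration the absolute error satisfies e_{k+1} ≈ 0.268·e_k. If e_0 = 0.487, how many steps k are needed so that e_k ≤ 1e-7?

12

After k steps, e_k ≈ 0.487·0.268^k.
Need 0.268^k ≤ 1e-7/0.487 = 2.05339e-07.
k ≥ ln(2.05339e-07)/ln(0.268) = -15.3986/-1.31677 = 11.694.
Smallest integer k = 12.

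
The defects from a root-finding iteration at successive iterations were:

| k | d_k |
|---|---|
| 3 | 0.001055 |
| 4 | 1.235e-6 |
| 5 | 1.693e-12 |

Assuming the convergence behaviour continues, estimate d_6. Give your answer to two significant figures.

First estimate the order: p ≈ ln(d_5/d_4) / ln(d_4/d_3) = ln(1.693e-12/1.235e-6)/ln(1.235e-6/0.001055) = ln(1.37085e-06)/ln(0.00117062) ≈ 1.9999.
Then d_6 ≈ d_5·(d_5/d_4)^p = 1.693e-12·(1.37085e-06)^1.9999 = 1.693e-12·1.88177e-12 ≈ 3.186e-24.

3.2e-24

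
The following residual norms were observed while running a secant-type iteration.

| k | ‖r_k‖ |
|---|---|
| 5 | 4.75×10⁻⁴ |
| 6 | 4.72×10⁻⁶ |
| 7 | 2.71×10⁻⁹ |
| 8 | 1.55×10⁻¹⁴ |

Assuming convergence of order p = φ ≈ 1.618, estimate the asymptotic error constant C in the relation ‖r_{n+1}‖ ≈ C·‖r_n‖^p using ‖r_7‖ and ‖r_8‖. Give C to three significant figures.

C ≈ ‖r_8‖ / ‖r_7‖^1.618
  = 1.55×10⁻¹⁴ / (2.71×10⁻⁹)^1.618
  = 1.55×10⁻¹⁴ / 1.37577e-14 ≈ 1.1266

1.13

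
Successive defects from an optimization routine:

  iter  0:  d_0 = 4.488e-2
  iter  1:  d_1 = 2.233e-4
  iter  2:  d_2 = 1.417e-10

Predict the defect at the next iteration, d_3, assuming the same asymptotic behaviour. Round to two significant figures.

3.0e-27

First estimate the order: p ≈ ln(d_2/d_1) / ln(d_1/d_0) = ln(1.417e-10/2.233e-4)/ln(2.233e-4/4.488e-2) = ln(6.34572e-07)/ln(0.00497549) ≈ 2.6909.
Then d_3 ≈ d_2·(d_2/d_1)^p = 1.417e-10·(6.34572e-07)^2.6909 = 1.417e-10·2.10424e-17 ≈ 2.982e-27.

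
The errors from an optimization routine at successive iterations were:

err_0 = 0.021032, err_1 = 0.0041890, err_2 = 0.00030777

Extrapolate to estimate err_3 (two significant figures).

First estimate the order: p ≈ ln(err_2/err_1) / ln(err_1/err_0) = ln(0.00030777/0.0041890)/ln(0.0041890/0.021032) = ln(0.073471)/ln(0.199173) ≈ 1.6181.
Then err_3 ≈ err_2·(err_2/err_1)^p = 0.00030777·(0.073471)^1.6181 = 0.00030777·0.0146306 ≈ 4.503e-06.

4.5e-6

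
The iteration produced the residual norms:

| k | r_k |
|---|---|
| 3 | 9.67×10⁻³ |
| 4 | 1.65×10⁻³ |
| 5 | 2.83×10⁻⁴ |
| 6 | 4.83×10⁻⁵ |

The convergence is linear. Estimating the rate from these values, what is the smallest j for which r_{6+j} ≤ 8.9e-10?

Rate ρ ≈ r_6/r_5 = 4.83×10⁻⁵/2.83×10⁻⁴ = 0.1707.
After j more steps, r_{6+j} ≈ 4.83×10⁻⁵·ρ^j; need ρ^j ≤ 8.9e-10/4.83×10⁻⁵ = 1.84265e-05.
j ≥ ln(1.84265e-05)/ln(0.1707) = -10.9017/-1.76785 = 6.167.
So 7 more iterations are needed.

7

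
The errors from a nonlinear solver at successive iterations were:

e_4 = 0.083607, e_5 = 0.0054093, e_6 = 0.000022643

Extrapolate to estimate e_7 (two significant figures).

First estimate the order: p ≈ ln(e_6/e_5) / ln(e_5/e_4) = ln(0.000022643/0.0054093)/ln(0.0054093/0.083607) = ln(0.00418594)/ln(0.0646991) ≈ 2.0000.
Then e_7 ≈ e_6·(e_6/e_5)^p = 0.000022643·(0.00418594)^2.0000 = 0.000022643·1.75221e-05 ≈ 3.968e-10.

4.0e-10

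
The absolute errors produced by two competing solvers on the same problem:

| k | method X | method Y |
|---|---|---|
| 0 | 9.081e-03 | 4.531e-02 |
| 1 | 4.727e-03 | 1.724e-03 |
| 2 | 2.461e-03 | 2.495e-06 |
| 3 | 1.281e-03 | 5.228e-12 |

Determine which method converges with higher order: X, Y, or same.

Y

Method X: p ≈ ln(1.281e-03/2.461e-03)/ln(2.461e-03/4.727e-03) ≈ 1.00.
Method Y: p ≈ ln(5.228e-12/2.495e-06)/ln(2.495e-06/1.724e-03) ≈ 2.00.
Method Y has the higher order (≈2.0 vs ≈1.0).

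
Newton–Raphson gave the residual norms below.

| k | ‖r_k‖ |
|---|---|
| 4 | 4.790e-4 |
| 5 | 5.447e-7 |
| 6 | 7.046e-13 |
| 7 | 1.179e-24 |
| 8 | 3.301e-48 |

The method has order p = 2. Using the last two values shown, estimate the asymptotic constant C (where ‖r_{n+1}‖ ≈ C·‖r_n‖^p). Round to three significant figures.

2.37

C ≈ ‖r_8‖ / ‖r_7‖^2
  = 3.301e-48 / (1.179e-24)^2
  = 3.301e-48 / 1.39004e-48 ≈ 2.3748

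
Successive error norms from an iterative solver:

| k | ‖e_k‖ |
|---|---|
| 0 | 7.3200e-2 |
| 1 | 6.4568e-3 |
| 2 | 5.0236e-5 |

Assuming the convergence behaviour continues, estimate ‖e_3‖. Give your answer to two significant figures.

3.0e-9

First estimate the order: p ≈ ln(‖e_2‖/‖e_1‖) / ln(‖e_1‖/‖e_0‖) = ln(5.0236e-5/6.4568e-3)/ln(6.4568e-3/7.3200e-2) = ln(0.00778032)/ln(0.0882077) ≈ 2.0000.
Then ‖e_3‖ ≈ ‖e_2‖·(‖e_2‖/‖e_1‖)^p = 5.0236e-5·(0.00778032)^2.0000 = 5.0236e-5·6.05334e-05 ≈ 3.041e-09.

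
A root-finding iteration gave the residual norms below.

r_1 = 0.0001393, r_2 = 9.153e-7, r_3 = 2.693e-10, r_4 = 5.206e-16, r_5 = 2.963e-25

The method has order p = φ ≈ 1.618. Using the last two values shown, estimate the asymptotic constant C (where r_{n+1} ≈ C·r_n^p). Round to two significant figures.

1.6

C ≈ r_5 / r_4^1.618
  = 2.963e-25 / (5.206e-16)^1.618
  = 2.963e-25 / 1.86769e-25 ≈ 1.5865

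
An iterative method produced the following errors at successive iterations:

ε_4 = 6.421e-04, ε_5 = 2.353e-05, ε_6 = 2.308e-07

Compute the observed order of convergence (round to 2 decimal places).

p ≈ ln(ε_6/ε_5) / ln(ε_5/ε_4)
  = ln(2.308e-07/2.353e-05) / ln(2.353e-05/6.421e-04)
  = ln(0.00980875) / ln(0.0366454)
  = -4.62448 / -3.30647 ≈ 1.39862

1.40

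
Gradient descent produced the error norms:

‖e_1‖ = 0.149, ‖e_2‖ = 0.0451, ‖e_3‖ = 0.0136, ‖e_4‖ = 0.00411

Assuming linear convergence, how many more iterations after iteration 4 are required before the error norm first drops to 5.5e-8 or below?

Rate ρ ≈ ‖e_4‖/‖e_3‖ = 0.00411/0.0136 = 0.3022.
After j more steps, ‖e_{4+j}‖ ≈ 0.00411·ρ^j; need ρ^j ≤ 5.5e-8/0.00411 = 1.3382e-05.
j ≥ ln(1.3382e-05)/ln(0.3022) = -11.2216/-1.19667 = 9.377.
So 10 more iterations are needed.

10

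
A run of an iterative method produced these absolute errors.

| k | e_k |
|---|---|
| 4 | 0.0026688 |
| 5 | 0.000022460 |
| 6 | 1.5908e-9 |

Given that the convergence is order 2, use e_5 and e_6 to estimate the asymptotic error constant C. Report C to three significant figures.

C ≈ e_6 / e_5^2
  = 1.5908e-9 / (0.000022460)^2
  = 1.5908e-9 / 5.04452e-10 ≈ 3.1535

3.15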